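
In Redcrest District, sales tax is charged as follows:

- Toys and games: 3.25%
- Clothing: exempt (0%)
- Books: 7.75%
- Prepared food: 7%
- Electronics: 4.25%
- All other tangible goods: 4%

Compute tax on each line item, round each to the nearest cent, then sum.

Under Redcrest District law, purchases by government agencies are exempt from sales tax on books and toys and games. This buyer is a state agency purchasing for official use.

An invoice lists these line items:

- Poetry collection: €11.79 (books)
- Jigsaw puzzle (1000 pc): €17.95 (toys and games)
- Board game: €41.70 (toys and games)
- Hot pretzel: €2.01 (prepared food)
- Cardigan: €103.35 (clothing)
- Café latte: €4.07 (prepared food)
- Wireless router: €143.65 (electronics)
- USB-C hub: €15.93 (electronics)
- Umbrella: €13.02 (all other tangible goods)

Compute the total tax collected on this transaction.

€7.73

Poetry collection €11.79: books, buyer-exempt → 0% → €0.00
Jigsaw puzzle (1000 pc) €17.95: toys and games, buyer-exempt → 0% → €0.00
Board game €41.70: toys and games, buyer-exempt → 0% → €0.00
Hot pretzel €2.01: prepared food → 7% → €0.14
Cardigan €103.35: clothing → 0% → €0.00
Café latte €4.07: prepared food → 7% → €0.28
Wireless router €143.65: electronics → 4.25% → €6.11
USB-C hub €15.93: electronics → 4.25% → €0.68
Umbrella €13.02: all other tangible goods → 4% → €0.52
Total tax = €0.14 + €0.28 + €6.11 + €0.68 + €0.52 = €7.73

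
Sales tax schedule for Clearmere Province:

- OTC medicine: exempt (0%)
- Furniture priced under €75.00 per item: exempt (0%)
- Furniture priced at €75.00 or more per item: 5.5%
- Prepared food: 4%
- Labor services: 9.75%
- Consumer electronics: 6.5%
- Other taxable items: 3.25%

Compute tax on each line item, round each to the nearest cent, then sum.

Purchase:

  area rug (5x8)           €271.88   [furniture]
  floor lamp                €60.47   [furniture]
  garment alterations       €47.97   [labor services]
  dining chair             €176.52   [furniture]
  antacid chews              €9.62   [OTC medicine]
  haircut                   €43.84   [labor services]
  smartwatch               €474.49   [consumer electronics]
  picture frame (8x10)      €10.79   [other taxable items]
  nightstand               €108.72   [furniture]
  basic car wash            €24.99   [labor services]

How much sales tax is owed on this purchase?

€73.22

Area rug (5x8) €271.88: furniture, €75.00 or more → 5.5% → €14.95
Floor lamp €60.47: furniture, under €75.00 → 0% → €0.00
Garment alterations €47.97: labor services → 9.75% → €4.68
Dining chair €176.52: furniture, €75.00 or more → 5.5% → €9.71
Antacid chews €9.62: OTC medicine → 0% → €0.00
Haircut €43.84: labor services → 9.75% → €4.27
Smartwatch €474.49: consumer electronics → 6.5% → €30.84
Picture frame (8x10) €10.79: other taxable items → 3.25% → €0.35
Nightstand €108.72: furniture, €75.00 or more → 5.5% → €5.98
Basic car wash €24.99: labor services → 9.75% → €2.44
Total tax = €14.95 + €4.68 + €9.71 + €4.27 + €30.84 + €0.35 + €5.98 + €2.44 = €73.22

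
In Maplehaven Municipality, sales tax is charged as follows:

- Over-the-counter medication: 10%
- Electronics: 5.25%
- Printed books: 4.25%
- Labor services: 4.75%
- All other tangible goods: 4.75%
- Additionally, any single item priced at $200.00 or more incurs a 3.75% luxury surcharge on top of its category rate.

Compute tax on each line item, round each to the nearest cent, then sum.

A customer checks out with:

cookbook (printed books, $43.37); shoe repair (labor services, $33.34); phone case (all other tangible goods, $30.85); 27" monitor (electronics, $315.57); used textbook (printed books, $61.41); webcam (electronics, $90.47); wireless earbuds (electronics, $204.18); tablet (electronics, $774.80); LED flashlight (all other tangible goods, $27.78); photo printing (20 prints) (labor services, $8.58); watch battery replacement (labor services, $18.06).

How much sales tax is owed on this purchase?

Cookbook $43.37: printed books → 4.25% → $1.84
Shoe repair $33.34: labor services → 4.75% → $1.58
Phone case $30.85: all other tangible goods → 4.75% → $1.47
27" monitor $315.57: electronics → 5.25% + 3.75% surcharge = 9% → $28.40
Used textbook $61.41: printed books → 4.25% → $2.61
Webcam $90.47: electronics → 5.25% → $4.75
Wireless earbuds $204.18: electronics → 5.25% + 3.75% surcharge = 9% → $18.38
Tablet $774.80: electronics → 5.25% + 3.75% surcharge = 9% → $69.73
LED flashlight $27.78: all other tangible goods → 4.75% → $1.32
Photo printing (20 prints) $8.58: labor services → 4.75% → $0.41
Watch battery replacement $18.06: labor services → 4.75% → $0.86
Total tax = $1.84 + $1.58 + $1.47 + $28.40 + $2.61 + $4.75 + $18.38 + $69.73 + $1.32 + $0.41 + $0.86 = $131.35

$131.35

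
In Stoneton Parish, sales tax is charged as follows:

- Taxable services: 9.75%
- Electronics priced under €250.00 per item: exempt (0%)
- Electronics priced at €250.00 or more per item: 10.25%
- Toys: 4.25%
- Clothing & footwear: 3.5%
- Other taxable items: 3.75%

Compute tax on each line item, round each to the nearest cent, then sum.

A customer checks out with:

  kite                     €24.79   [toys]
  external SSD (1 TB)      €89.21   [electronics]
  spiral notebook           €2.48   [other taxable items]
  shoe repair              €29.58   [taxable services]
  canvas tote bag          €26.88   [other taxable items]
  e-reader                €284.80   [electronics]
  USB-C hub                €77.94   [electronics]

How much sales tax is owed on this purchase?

Kite €24.79: toys → 4.25% → €1.05
External SSD (1 TB) €89.21: electronics, under €250.00 → 0% → €0.00
Spiral notebook €2.48: other taxable items → 3.75% → €0.09
Shoe repair €29.58: taxable services → 9.75% → €2.88
Canvas tote bag €26.88: other taxable items → 3.75% → €1.01
E-reader €284.80: electronics, €250.00 or more → 10.25% → €29.19
USB-C hub €77.94: electronics, under €250.00 → 0% → €0.00
Total tax = €1.05 + €0.09 + €2.88 + €1.01 + €29.19 = €34.22

€34.22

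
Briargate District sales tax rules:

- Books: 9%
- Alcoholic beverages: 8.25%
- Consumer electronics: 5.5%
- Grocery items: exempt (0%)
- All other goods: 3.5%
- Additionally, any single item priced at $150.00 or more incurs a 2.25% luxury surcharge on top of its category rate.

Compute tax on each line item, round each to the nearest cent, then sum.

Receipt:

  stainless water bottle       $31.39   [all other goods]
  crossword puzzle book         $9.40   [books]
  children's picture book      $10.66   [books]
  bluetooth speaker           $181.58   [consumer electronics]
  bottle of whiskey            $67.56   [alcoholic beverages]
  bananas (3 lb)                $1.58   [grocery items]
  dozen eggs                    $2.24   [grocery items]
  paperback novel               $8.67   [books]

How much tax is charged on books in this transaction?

Crossword puzzle book $9.40: books → 9% → $0.85
Children's picture book $10.66: books → 9% → $0.96
Paperback novel $8.67: books → 9% → $0.78
Tax on books = $0.85 + $0.96 + $0.78 = $2.59

$2.59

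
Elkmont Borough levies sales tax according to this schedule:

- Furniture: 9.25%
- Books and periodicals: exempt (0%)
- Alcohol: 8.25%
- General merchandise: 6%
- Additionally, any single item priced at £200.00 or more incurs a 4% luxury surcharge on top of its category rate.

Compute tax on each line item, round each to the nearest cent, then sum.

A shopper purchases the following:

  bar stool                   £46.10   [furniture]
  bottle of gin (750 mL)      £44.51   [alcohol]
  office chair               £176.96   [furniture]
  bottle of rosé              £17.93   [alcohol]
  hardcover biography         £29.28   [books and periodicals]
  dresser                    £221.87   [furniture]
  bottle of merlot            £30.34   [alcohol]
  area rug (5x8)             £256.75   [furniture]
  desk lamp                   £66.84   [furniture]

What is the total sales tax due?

Bar stool £46.10: furniture → 9.25% → £4.26
Bottle of gin (750 mL) £44.51: alcohol → 8.25% → £3.67
Office chair £176.96: furniture → 9.25% → £16.37
Bottle of rosé £17.93: alcohol → 8.25% → £1.48
Hardcover biography £29.28: books and periodicals → 0% → £0.00
Dresser £221.87: furniture → 9.25% + 4% surcharge = 13.25% → £29.40
Bottle of merlot £30.34: alcohol → 8.25% → £2.50
Area rug (5x8) £256.75: furniture → 9.25% + 4% surcharge = 13.25% → £34.02
Desk lamp £66.84: furniture → 9.25% → £6.18
Total tax = £4.26 + £3.67 + £16.37 + £1.48 + £29.40 + £2.50 + £34.02 + £6.18 = £97.88

£97.88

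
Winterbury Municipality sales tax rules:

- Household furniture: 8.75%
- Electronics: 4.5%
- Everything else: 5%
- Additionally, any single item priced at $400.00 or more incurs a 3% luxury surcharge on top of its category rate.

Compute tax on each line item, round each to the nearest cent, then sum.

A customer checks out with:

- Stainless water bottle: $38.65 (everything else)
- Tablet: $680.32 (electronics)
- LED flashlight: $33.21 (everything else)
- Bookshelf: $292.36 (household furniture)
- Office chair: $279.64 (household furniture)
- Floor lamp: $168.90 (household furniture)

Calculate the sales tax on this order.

Stainless water bottle $38.65: everything else → 5% → $1.93
Tablet $680.32: electronics → 4.5% + 3% surcharge = 7.5% → $51.02
LED flashlight $33.21: everything else → 5% → $1.66
Bookshelf $292.36: household furniture → 8.75% → $25.58
Office chair $279.64: household furniture → 8.75% → $24.47
Floor lamp $168.90: household furniture → 8.75% → $14.78
Total tax = $1.93 + $51.02 + $1.66 + $25.58 + $24.47 + $14.78 = $119.44

$119.44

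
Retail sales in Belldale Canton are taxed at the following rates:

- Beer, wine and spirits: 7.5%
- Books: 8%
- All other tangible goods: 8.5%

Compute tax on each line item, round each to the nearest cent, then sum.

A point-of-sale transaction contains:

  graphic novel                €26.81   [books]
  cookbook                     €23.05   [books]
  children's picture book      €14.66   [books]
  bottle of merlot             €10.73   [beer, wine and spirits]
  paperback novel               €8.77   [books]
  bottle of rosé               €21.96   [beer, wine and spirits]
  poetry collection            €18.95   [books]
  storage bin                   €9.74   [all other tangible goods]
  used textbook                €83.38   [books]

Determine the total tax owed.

Graphic novel €26.81: books → 8% → €2.14
Cookbook €23.05: books → 8% → €1.84
Children's picture book €14.66: books → 8% → €1.17
Bottle of merlot €10.73: beer, wine and spirits → 7.5% → €0.80
Paperback novel €8.77: books → 8% → €0.70
Bottle of rosé €21.96: beer, wine and spirits → 7.5% → €1.65
Poetry collection €18.95: books → 8% → €1.52
Storage bin €9.74: all other tangible goods → 8.5% → €0.83
Used textbook €83.38: books → 8% → €6.67
Total tax = €2.14 + €1.84 + €1.17 + €0.80 + €0.70 + €1.65 + €1.52 + €0.83 + €6.67 = €17.32

€17.32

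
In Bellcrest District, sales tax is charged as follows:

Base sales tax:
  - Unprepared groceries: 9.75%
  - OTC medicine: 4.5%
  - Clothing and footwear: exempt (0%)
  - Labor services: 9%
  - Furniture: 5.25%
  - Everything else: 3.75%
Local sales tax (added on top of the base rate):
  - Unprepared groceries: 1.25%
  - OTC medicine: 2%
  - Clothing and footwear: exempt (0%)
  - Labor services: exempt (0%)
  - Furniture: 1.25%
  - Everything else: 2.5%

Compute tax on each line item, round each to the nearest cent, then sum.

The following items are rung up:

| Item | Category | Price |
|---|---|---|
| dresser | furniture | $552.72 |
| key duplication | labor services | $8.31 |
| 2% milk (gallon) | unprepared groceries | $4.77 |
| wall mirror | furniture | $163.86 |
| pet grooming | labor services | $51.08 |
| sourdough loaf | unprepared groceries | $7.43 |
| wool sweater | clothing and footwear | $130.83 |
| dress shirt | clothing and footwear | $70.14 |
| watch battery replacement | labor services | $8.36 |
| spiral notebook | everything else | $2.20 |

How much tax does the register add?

$54.16

Dresser $552.72: furniture → 5.25% + 1.25% local = 6.5% → $35.93
Key duplication $8.31: labor services → 9% + 0% local = 9% → $0.75
2% milk (gallon) $4.77: unprepared groceries → 9.75% + 1.25% local = 11% → $0.52
Wall mirror $163.86: furniture → 5.25% + 1.25% local = 6.5% → $10.65
Pet grooming $51.08: labor services → 9% + 0% local = 9% → $4.60
Sourdough loaf $7.43: unprepared groceries → 9.75% + 1.25% local = 11% → $0.82
Wool sweater $130.83: clothing and footwear → 0% + 0% local = 0% → $0.00
Dress shirt $70.14: clothing and footwear → 0% + 0% local = 0% → $0.00
Watch battery replacement $8.36: labor services → 9% + 0% local = 9% → $0.75
Spiral notebook $2.20: everything else → 3.75% + 2.5% local = 6.25% → $0.14
Total tax = $35.93 + $0.75 + $0.52 + $10.65 + $4.60 + $0.82 + $0.75 + $0.14 = $54.16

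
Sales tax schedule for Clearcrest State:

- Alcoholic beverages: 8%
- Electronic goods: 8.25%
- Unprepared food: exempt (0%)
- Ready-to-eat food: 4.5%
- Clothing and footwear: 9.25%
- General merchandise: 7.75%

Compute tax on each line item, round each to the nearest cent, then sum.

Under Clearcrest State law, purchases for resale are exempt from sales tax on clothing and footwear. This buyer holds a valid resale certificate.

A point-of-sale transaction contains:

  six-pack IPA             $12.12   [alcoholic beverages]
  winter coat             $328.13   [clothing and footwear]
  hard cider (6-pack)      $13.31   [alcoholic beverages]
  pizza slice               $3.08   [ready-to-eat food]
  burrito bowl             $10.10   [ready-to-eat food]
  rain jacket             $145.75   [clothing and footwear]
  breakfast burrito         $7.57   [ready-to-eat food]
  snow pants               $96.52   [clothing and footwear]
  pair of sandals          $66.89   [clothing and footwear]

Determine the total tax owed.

Six-pack IPA $12.12: alcoholic beverages → 8% → $0.97
Winter coat $328.13: clothing and footwear, buyer-exempt → 0% → $0.00
Hard cider (6-pack) $13.31: alcoholic beverages → 8% → $1.06
Pizza slice $3.08: ready-to-eat food → 4.5% → $0.14
Burrito bowl $10.10: ready-to-eat food → 4.5% → $0.45
Rain jacket $145.75: clothing and footwear, buyer-exempt → 0% → $0.00
Breakfast burrito $7.57: ready-to-eat food → 4.5% → $0.34
Snow pants $96.52: clothing and footwear, buyer-exempt → 0% → $0.00
Pair of sandals $66.89: clothing and footwear, buyer-exempt → 0% → $0.00
Total tax = $0.97 + $1.06 + $0.14 + $0.45 + $0.34 = $2.96

$2.96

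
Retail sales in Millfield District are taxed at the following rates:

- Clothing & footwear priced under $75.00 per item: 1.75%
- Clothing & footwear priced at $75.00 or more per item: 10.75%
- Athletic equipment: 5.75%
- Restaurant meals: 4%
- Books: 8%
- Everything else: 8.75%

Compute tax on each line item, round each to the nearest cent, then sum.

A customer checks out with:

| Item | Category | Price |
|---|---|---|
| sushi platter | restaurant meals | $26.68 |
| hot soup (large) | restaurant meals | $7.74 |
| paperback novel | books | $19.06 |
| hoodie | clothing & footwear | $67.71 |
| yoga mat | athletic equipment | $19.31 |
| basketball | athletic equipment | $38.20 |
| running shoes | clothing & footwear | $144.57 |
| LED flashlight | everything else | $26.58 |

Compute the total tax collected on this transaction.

Sushi platter $26.68: restaurant meals → 4% → $1.07
Hot soup (large) $7.74: restaurant meals → 4% → $0.31
Paperback novel $19.06: books → 8% → $1.52
Hoodie $67.71: clothing & footwear, under $75.00 → 1.75% → $1.18
Yoga mat $19.31: athletic equipment → 5.75% → $1.11
Basketball $38.20: athletic equipment → 5.75% → $2.20
Running shoes $144.57: clothing & footwear, $75.00 or more → 10.75% → $15.54
LED flashlight $26.58: everything else → 8.75% → $2.33
Total tax = $1.07 + $0.31 + $1.52 + $1.18 + $1.11 + $2.20 + $15.54 + $2.33 = $25.26

$25.26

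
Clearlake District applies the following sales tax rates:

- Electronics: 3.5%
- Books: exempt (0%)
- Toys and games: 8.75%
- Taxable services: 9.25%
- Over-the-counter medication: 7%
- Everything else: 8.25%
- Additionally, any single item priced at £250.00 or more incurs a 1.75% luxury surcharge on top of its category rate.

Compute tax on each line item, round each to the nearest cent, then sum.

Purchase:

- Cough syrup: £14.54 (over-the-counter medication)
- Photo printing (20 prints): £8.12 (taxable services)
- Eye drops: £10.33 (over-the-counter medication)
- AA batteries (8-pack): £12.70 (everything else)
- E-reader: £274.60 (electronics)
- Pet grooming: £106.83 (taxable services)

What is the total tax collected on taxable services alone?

£10.63

Photo printing (20 prints) £8.12: taxable services → 9.25% → £0.75
Pet grooming £106.83: taxable services → 9.25% → £9.88
Tax on taxable services = £0.75 + £9.88 = £10.63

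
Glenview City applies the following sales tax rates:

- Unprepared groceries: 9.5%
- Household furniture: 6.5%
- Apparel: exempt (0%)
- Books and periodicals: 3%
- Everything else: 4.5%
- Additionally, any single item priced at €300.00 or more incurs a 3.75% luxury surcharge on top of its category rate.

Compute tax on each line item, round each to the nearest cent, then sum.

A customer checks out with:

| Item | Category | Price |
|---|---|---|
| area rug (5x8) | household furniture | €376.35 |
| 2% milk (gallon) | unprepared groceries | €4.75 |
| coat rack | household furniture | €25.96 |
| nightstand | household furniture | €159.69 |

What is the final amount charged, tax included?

Area rug (5x8) €376.35: household furniture → 6.5% + 3.75% surcharge = 10.25% → €38.58
2% milk (gallon) €4.75: unprepared groceries → 9.5% → €0.45
Coat rack €25.96: household furniture → 6.5% → €1.69
Nightstand €159.69: household furniture → 6.5% → €10.38
Subtotal = €566.75; tax = €51.10; total due = €617.85

€617.85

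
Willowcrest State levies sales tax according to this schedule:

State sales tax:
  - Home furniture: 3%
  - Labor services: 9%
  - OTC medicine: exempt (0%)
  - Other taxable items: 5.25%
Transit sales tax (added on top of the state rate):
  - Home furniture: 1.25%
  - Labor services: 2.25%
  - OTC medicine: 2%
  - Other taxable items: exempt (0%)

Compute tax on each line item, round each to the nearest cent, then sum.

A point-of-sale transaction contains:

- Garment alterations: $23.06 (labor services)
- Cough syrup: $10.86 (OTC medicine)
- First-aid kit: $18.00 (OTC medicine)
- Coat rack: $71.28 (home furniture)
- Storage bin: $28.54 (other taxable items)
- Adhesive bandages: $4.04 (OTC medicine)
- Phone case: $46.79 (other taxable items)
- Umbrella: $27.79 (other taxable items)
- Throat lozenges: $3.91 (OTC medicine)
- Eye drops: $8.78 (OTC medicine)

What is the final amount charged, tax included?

$255.01

Garment alterations $23.06: labor services → 9% + 2.25% transit = 11.25% → $2.59
Cough syrup $10.86: OTC medicine → 0% + 2% transit = 2% → $0.22
First-aid kit $18.00: OTC medicine → 0% + 2% transit = 2% → $0.36
Coat rack $71.28: home furniture → 3% + 1.25% transit = 4.25% → $3.03
Storage bin $28.54: other taxable items → 5.25% + 0% transit = 5.25% → $1.50
Adhesive bandages $4.04: OTC medicine → 0% + 2% transit = 2% → $0.08
Phone case $46.79: other taxable items → 5.25% + 0% transit = 5.25% → $2.46
Umbrella $27.79: other taxable items → 5.25% + 0% transit = 5.25% → $1.46
Throat lozenges $3.91: OTC medicine → 0% + 2% transit = 2% → $0.08
Eye drops $8.78: OTC medicine → 0% + 2% transit = 2% → $0.18
Subtotal = $243.05; tax = $11.96; total due = $255.01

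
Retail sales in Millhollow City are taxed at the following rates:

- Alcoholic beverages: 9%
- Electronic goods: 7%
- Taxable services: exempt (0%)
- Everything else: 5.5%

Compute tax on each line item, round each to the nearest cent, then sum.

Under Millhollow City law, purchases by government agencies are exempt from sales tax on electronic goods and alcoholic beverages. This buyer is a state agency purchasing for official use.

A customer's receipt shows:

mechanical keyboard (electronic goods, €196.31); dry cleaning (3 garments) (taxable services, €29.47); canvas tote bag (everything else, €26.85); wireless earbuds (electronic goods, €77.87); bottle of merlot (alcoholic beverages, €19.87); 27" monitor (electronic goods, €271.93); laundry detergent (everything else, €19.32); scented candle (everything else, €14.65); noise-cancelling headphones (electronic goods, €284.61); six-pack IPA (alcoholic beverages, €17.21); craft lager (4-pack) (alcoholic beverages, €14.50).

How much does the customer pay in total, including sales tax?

Mechanical keyboard €196.31: electronic goods, buyer-exempt → 0% → €0.00
Dry cleaning (3 garments) €29.47: taxable services → 0% → €0.00
Canvas tote bag €26.85: everything else → 5.5% → €1.48
Wireless earbuds €77.87: electronic goods, buyer-exempt → 0% → €0.00
Bottle of merlot €19.87: alcoholic beverages, buyer-exempt → 0% → €0.00
27" monitor €271.93: electronic goods, buyer-exempt → 0% → €0.00
Laundry detergent €19.32: everything else → 5.5% → €1.06
Scented candle €14.65: everything else → 5.5% → €0.81
Noise-cancelling headphones €284.61: electronic goods, buyer-exempt → 0% → €0.00
Six-pack IPA €17.21: alcoholic beverages, buyer-exempt → 0% → €0.00
Craft lager (4-pack) €14.50: alcoholic beverages, buyer-exempt → 0% → €0.00
Subtotal = €972.59; tax = €3.35; total due = €975.94

€975.94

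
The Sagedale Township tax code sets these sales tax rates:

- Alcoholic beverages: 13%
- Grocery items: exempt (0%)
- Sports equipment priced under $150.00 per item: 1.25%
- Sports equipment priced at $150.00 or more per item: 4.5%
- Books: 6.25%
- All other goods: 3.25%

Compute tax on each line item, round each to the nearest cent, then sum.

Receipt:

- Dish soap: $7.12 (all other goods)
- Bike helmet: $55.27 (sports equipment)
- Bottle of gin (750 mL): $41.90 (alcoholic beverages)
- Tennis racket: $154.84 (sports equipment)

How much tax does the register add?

$13.34

Dish soap $7.12: all other goods → 3.25% → $0.23
Bike helmet $55.27: sports equipment, under $150.00 → 1.25% → $0.69
Bottle of gin (750 mL) $41.90: alcoholic beverages → 13% → $5.45
Tennis racket $154.84: sports equipment, $150.00 or more → 4.5% → $6.97
Total tax = $0.23 + $0.69 + $5.45 + $6.97 = $13.34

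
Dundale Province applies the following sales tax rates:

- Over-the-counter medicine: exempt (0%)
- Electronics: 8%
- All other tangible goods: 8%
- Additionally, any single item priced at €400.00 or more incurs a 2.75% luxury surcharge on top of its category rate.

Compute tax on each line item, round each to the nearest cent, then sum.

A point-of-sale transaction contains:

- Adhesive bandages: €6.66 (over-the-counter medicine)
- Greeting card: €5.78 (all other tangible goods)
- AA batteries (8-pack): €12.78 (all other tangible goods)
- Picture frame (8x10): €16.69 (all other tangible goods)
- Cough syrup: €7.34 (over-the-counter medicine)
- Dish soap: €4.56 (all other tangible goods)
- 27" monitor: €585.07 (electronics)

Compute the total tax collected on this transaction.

€66.08

Adhesive bandages €6.66: over-the-counter medicine → 0% → €0.00
Greeting card €5.78: all other tangible goods → 8% → €0.46
AA batteries (8-pack) €12.78: all other tangible goods → 8% → €1.02
Picture frame (8x10) €16.69: all other tangible goods → 8% → €1.34
Cough syrup €7.34: over-the-counter medicine → 0% → €0.00
Dish soap €4.56: all other tangible goods → 8% → €0.36
27" monitor €585.07: electronics → 8% + 2.75% surcharge = 10.75% → €62.90
Total tax = €0.46 + €1.02 + €1.34 + €0.36 + €62.90 = €66.08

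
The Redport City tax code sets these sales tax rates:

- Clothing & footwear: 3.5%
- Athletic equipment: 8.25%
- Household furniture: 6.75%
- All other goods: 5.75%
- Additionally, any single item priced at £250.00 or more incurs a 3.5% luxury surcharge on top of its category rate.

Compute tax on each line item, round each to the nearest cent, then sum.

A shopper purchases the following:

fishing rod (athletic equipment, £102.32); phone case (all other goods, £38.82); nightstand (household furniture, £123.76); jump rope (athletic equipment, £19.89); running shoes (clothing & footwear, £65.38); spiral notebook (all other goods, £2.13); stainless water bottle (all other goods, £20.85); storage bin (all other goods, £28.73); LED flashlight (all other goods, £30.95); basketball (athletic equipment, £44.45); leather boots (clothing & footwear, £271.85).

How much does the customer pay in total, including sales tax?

£799.53

Fishing rod £102.32: athletic equipment → 8.25% → £8.44
Phone case £38.82: all other goods → 5.75% → £2.23
Nightstand £123.76: household furniture → 6.75% → £8.35
Jump rope £19.89: athletic equipment → 8.25% → £1.64
Running shoes £65.38: clothing & footwear → 3.5% → £2.29
Spiral notebook £2.13: all other goods → 5.75% → £0.12
Stainless water bottle £20.85: all other goods → 5.75% → £1.20
Storage bin £28.73: all other goods → 5.75% → £1.65
LED flashlight £30.95: all other goods → 5.75% → £1.78
Basketball £44.45: athletic equipment → 8.25% → £3.67
Leather boots £271.85: clothing & footwear → 3.5% + 3.5% surcharge = 7% → £19.03
Subtotal = £749.13; tax = £50.40; total due = £799.53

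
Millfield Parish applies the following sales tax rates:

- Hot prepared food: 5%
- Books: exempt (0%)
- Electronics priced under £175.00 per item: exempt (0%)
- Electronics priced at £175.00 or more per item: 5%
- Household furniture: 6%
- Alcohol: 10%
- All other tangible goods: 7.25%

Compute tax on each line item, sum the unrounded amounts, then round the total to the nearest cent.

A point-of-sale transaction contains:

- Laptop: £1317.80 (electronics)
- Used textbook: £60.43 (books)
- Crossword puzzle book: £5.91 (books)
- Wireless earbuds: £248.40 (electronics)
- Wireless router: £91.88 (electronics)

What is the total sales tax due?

£78.31

Laptop £1317.80: electronics, £175.00 or more → 5% → £65.89
Used textbook £60.43: books → 0% → £0.00
Crossword puzzle book £5.91: books → 0% → £0.00
Wireless earbuds £248.40: electronics, £175.00 or more → 5% → £12.42
Wireless router £91.88: electronics, under £175.00 → 0% → £0.00
Unrounded tax sum = £78.31 → £78.31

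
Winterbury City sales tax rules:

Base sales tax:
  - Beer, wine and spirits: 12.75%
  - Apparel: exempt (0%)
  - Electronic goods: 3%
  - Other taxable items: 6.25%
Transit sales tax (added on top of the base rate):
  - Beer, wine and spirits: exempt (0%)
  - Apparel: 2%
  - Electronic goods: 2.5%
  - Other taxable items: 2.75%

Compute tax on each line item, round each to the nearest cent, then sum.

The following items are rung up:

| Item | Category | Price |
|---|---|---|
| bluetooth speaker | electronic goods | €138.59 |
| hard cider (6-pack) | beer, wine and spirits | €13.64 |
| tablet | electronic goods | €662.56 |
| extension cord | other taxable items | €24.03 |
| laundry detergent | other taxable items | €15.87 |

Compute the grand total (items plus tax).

Bluetooth speaker €138.59: electronic goods → 3% + 2.5% transit = 5.5% → €7.62
Hard cider (6-pack) €13.64: beer, wine and spirits → 12.75% + 0% transit = 12.75% → €1.74
Tablet €662.56: electronic goods → 3% + 2.5% transit = 5.5% → €36.44
Extension cord €24.03: other taxable items → 6.25% + 2.75% transit = 9% → €2.16
Laundry detergent €15.87: other taxable items → 6.25% + 2.75% transit = 9% → €1.43
Subtotal = €854.69; tax = €49.39; total due = €904.08

€904.08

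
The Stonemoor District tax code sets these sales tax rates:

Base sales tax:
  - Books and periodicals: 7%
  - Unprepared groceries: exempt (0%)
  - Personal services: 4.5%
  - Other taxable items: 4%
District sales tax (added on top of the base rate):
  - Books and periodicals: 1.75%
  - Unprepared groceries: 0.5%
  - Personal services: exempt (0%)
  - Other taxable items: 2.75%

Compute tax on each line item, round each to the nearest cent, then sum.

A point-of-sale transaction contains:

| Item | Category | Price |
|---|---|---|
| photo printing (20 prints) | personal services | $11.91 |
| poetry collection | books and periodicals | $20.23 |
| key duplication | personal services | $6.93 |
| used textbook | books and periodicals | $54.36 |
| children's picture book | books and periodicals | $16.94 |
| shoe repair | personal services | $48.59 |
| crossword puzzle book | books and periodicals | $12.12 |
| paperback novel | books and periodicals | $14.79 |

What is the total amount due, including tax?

Photo printing (20 prints) $11.91: personal services → 4.5% + 0% district = 4.5% → $0.54
Poetry collection $20.23: books and periodicals → 7% + 1.75% district = 8.75% → $1.77
Key duplication $6.93: personal services → 4.5% + 0% district = 4.5% → $0.31
Used textbook $54.36: books and periodicals → 7% + 1.75% district = 8.75% → $4.76
Children's picture book $16.94: books and periodicals → 7% + 1.75% district = 8.75% → $1.48
Shoe repair $48.59: personal services → 4.5% + 0% district = 4.5% → $2.19
Crossword puzzle book $12.12: books and periodicals → 7% + 1.75% district = 8.75% → $1.06
Paperback novel $14.79: books and periodicals → 7% + 1.75% district = 8.75% → $1.29
Subtotal = $185.87; tax = $13.40; total due = $199.27

$199.27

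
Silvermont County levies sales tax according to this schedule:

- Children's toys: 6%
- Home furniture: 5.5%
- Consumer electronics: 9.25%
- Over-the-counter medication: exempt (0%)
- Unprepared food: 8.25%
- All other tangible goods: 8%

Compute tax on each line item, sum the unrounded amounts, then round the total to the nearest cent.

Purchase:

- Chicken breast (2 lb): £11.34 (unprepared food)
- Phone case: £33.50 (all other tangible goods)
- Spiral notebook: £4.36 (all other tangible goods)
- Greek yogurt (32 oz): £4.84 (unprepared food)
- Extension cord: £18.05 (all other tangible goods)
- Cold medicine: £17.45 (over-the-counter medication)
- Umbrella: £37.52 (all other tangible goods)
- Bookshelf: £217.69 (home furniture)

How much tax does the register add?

Chicken breast (2 lb) £11.34: unprepared food → 8.25% → £0.93555
Phone case £33.50: all other tangible goods → 8% → £2.68
Spiral notebook £4.36: all other tangible goods → 8% → £0.3488
Greek yogurt (32 oz) £4.84: unprepared food → 8.25% → £0.3993
Extension cord £18.05: all other tangible goods → 8% → £1.444
Cold medicine £17.45: over-the-counter medication → 0% → £0.00
Umbrella £37.52: all other tangible goods → 8% → £3.0016
Bookshelf £217.69: home furniture → 5.5% → £11.97295
Unrounded tax sum = £20.7822 → £20.78

£20.78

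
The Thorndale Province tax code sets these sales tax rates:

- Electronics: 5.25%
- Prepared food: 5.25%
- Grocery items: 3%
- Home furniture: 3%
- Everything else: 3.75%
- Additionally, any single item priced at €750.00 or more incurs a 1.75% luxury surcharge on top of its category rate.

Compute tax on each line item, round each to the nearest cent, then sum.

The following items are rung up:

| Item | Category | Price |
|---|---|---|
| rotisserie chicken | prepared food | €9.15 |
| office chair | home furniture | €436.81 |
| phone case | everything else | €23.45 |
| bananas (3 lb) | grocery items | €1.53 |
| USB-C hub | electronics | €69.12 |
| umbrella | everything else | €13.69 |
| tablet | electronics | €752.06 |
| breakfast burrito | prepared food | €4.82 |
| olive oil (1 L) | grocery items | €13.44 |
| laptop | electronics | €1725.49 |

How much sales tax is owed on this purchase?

€192.72

Rotisserie chicken €9.15: prepared food → 5.25% → €0.48
Office chair €436.81: home furniture → 3% → €13.10
Phone case €23.45: everything else → 3.75% → €0.88
Bananas (3 lb) €1.53: grocery items → 3% → €0.05
USB-C hub €69.12: electronics → 5.25% → €3.63
Umbrella €13.69: everything else → 3.75% → €0.51
Tablet €752.06: electronics → 5.25% + 1.75% surcharge = 7% → €52.64
Breakfast burrito €4.82: prepared food → 5.25% → €0.25
Olive oil (1 L) €13.44: grocery items → 3% → €0.40
Laptop €1725.49: electronics → 5.25% + 1.75% surcharge = 7% → €120.78
Total tax = €0.48 + €13.10 + €0.88 + €0.05 + €3.63 + €0.51 + €52.64 + €0.25 + €0.40 + €120.78 = €192.72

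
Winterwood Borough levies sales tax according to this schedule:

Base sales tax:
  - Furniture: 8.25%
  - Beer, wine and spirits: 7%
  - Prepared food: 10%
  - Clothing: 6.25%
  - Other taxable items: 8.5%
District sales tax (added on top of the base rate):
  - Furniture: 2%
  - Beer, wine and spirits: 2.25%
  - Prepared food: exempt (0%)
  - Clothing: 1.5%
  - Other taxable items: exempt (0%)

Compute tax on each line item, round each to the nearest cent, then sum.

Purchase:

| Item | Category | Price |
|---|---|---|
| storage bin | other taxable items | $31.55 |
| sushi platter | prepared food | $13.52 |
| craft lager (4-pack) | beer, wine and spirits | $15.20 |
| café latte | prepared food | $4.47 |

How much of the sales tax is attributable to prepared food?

$1.80

Sushi platter $13.52: prepared food → 10% + 0% district = 10% → $1.35
Café latte $4.47: prepared food → 10% + 0% district = 10% → $0.45
Tax on prepared food = $1.35 + $0.45 = $1.80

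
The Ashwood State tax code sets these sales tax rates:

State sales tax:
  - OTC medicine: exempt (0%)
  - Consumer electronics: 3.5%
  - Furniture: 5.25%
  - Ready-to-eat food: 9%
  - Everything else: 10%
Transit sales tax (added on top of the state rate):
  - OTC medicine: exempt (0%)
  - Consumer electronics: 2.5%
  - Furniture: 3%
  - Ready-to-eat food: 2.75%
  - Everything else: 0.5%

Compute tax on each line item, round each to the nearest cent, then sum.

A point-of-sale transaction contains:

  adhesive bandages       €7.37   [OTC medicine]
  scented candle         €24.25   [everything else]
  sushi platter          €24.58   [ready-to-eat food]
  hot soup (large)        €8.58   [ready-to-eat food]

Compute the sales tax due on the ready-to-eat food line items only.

Sushi platter €24.58: ready-to-eat food → 9% + 2.75% transit = 11.75% → €2.89
Hot soup (large) €8.58: ready-to-eat food → 9% + 2.75% transit = 11.75% → €1.01
Tax on ready-to-eat food = €2.89 + €1.01 = €3.90

€3.90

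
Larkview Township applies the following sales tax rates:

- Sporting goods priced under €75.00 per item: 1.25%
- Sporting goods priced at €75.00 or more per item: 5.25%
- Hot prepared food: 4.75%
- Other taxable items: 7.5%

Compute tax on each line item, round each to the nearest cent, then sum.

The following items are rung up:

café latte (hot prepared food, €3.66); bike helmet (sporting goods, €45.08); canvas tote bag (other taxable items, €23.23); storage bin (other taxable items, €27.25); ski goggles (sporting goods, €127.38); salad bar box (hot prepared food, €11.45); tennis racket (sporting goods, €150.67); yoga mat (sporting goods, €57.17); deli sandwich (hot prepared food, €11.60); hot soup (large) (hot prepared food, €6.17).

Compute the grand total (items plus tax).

€484.86

Café latte €3.66: hot prepared food → 4.75% → €0.17
Bike helmet €45.08: sporting goods, under €75.00 → 1.25% → €0.56
Canvas tote bag €23.23: other taxable items → 7.5% → €1.74
Storage bin €27.25: other taxable items → 7.5% → €2.04
Ski goggles €127.38: sporting goods, €75.00 or more → 5.25% → €6.69
Salad bar box €11.45: hot prepared food → 4.75% → €0.54
Tennis racket €150.67: sporting goods, €75.00 or more → 5.25% → €7.91
Yoga mat €57.17: sporting goods, under €75.00 → 1.25% → €0.71
Deli sandwich €11.60: hot prepared food → 4.75% → €0.55
Hot soup (large) €6.17: hot prepared food → 4.75% → €0.29
Subtotal = €463.66; tax = €21.20; total due = €484.86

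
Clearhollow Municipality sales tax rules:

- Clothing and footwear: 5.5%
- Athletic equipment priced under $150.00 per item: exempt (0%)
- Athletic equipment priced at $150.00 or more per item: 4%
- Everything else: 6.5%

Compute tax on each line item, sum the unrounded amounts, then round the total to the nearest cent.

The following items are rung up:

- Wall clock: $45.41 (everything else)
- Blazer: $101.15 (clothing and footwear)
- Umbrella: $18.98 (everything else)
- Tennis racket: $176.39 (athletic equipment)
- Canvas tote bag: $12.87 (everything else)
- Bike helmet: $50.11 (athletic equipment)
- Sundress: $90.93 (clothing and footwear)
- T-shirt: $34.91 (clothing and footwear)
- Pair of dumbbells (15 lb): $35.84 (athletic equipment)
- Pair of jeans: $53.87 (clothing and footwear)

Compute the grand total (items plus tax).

Wall clock $45.41: everything else → 6.5% → $2.95165
Blazer $101.15: clothing and footwear → 5.5% → $5.56325
Umbrella $18.98: everything else → 6.5% → $1.2337
Tennis racket $176.39: athletic equipment, $150.00 or more → 4% → $7.0556
Canvas tote bag $12.87: everything else → 6.5% → $0.83655
Bike helmet $50.11: athletic equipment, under $150.00 → 0% → $0.00
Sundress $90.93: clothing and footwear → 5.5% → $5.00115
T-shirt $34.91: clothing and footwear → 5.5% → $1.92005
Pair of dumbbells (15 lb) $35.84: athletic equipment, under $150.00 → 0% → $0.00
Pair of jeans $53.87: clothing and footwear → 5.5% → $2.96285
Subtotal = $620.46; unrounded tax = $27.5248 → $27.52; total due = $647.98

$647.98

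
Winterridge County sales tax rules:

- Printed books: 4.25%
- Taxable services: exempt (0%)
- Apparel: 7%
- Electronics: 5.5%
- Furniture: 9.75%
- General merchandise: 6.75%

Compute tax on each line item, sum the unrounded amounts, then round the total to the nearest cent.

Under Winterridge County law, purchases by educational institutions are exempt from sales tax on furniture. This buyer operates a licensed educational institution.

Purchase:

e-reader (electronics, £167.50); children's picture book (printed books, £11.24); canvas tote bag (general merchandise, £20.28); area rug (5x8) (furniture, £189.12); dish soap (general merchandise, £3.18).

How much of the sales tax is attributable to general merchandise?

£1.58

Canvas tote bag £20.28: general merchandise → 6.75% → £1.3689
Dish soap £3.18: general merchandise → 6.75% → £0.21465
Tax on general merchandise: unrounded sum = £1.58355 → £1.58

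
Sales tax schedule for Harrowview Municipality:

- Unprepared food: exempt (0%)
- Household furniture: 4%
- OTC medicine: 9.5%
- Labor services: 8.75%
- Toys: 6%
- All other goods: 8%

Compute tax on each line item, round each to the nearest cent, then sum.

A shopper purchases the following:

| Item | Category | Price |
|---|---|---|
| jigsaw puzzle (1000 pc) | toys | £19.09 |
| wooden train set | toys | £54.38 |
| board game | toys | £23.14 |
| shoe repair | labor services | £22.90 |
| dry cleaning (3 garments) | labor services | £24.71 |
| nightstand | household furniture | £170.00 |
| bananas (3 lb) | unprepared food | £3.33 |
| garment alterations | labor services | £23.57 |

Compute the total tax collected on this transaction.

Jigsaw puzzle (1000 pc) £19.09: toys → 6% → £1.15
Wooden train set £54.38: toys → 6% → £3.26
Board game £23.14: toys → 6% → £1.39
Shoe repair £22.90: labor services → 8.75% → £2.00
Dry cleaning (3 garments) £24.71: labor services → 8.75% → £2.16
Nightstand £170.00: household furniture → 4% → £6.80
Bananas (3 lb) £3.33: unprepared food → 0% → £0.00
Garment alterations £23.57: labor services → 8.75% → £2.06
Total tax = £1.15 + £3.26 + £1.39 + £2.00 + £2.16 + £6.80 + £2.06 = £18.82

£18.82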